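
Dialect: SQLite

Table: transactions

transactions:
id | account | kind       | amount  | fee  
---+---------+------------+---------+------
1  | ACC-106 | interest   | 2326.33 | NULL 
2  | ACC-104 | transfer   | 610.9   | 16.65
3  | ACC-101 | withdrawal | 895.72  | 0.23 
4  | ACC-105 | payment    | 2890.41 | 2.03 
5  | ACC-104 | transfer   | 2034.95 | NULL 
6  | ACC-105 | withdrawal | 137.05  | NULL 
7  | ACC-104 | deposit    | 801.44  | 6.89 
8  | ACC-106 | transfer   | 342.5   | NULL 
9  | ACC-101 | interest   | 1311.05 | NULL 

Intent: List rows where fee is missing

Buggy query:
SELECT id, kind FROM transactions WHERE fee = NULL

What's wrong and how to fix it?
Bug: '= NULL' is always unknown in SQL three-valued logic, so no rows match

Fix: Use IS NULL to test for NULL

Corrected query:
SELECT id, kind FROM transactions WHERE fee IS NULL

Result:
id | kind      
---+-----------
1  | interest  
5  | transfer  
6  | withdrawal
8  | transfer  
9  | interest  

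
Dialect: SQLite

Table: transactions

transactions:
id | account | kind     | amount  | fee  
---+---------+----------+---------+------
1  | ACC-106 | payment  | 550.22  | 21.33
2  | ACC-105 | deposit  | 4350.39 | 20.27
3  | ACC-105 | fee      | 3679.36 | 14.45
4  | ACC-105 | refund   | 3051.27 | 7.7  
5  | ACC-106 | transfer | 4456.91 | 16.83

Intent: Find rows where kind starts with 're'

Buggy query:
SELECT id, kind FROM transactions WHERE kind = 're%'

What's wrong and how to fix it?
Bug: Wildcards only work with LIKE; '=' treats '%' as a literal character

Fix: Use LIKE for wildcard pattern matching

Corrected query:
SELECT id, kind FROM transactions WHERE kind LIKE 're%'

Result:
id | kind  
---+-------
4  | refund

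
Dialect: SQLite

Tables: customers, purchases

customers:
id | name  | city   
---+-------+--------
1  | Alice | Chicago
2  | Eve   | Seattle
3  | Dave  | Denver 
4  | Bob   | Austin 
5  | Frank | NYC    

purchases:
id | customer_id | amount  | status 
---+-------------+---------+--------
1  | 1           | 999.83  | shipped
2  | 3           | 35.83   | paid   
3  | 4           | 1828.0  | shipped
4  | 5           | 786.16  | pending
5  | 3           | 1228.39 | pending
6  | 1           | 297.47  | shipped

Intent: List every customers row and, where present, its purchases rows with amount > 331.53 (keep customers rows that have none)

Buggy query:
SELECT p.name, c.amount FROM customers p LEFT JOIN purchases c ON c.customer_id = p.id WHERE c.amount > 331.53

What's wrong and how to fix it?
Bug: A WHERE condition on the right-hand table after LEFT JOIN drops unmatched parents

Fix: Put 'c.amount > 331.53' in the JOIN's ON clause instead of WHERE

Corrected query:
SELECT p.name, c.amount FROM customers p LEFT JOIN purchases c ON c.customer_id = p.id AND c.amount > 331.53

Result:
name  | amount 
------+--------
Alice | 999.83 
Eve   | NULL   
Dave  | 1228.39
Bob   | 1828   
Frank | 786.16 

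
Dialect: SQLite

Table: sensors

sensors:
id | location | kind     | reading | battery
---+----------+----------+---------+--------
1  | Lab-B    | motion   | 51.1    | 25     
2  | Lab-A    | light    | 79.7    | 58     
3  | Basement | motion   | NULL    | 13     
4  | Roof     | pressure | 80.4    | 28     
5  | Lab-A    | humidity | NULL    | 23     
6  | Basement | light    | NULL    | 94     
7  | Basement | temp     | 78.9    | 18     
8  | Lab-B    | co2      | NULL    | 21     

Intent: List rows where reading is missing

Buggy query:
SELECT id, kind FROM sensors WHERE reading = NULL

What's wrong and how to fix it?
Bug: Comparing to NULL with '=' never matches; NULL = NULL is unknown, not true

Fix: Use IS NULL to test for NULL

Corrected query:
SELECT id, kind FROM sensors WHERE reading IS NULL

Result:
id | kind    
---+---------
3  | motion  
5  | humidity
6  | light   
8  | co2     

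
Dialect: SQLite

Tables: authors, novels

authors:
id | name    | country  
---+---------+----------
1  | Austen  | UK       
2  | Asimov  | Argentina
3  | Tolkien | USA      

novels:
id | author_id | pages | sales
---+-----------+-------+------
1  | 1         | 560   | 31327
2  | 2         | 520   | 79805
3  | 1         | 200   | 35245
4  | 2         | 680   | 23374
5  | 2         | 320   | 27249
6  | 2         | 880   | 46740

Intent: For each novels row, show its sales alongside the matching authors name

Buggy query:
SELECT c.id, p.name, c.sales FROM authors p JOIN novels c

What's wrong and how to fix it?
Bug: JOIN with no ON clause produces a cartesian product; every novels row pairs with every authors row

Fix: Specify the join condition linking the foreign key to the parent id

Corrected query:
SELECT c.id, p.name, c.sales FROM authors p JOIN novels c ON c.author_id = p.id

Result:
id | name   | sales
---+--------+------
1  | Austen | 31327
2  | Asimov | 79805
3  | Austen | 35245
4  | Asimov | 23374
5  | Asimov | 27249
6  | Asimov | 46740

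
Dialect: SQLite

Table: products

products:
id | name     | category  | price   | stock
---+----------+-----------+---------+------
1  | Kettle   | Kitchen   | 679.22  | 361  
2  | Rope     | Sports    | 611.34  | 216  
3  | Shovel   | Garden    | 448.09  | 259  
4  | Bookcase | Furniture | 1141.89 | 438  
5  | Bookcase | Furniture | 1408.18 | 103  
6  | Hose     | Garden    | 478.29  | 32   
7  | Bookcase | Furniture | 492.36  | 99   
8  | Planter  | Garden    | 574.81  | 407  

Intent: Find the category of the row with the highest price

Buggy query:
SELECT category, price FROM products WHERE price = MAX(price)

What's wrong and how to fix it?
Bug: MAX(price) is an aggregate and cannot be used directly in WHERE

Fix: Wrap MAX in a scalar subquery so WHERE compares against a single value

Corrected query:
SELECT category, price FROM products WHERE price = (SELECT MAX(price) FROM products)

Result:
category  | price  
----------+--------
Furniture | 1408.18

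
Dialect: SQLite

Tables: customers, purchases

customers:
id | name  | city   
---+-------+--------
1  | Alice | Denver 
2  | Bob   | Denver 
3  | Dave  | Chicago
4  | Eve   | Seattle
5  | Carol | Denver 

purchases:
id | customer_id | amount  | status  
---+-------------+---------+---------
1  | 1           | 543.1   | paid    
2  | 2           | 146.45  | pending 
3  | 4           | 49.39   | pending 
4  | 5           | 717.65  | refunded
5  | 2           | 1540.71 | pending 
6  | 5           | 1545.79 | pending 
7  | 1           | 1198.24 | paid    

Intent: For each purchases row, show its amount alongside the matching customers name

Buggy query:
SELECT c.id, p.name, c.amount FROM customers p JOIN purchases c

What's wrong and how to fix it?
Bug: Missing join condition: each purchases row is matched to all customers rows instead of just its own

Fix: Specify the join condition linking the foreign key to the parent id

Corrected query:
SELECT c.id, p.name, c.amount FROM customers p JOIN purchases c ON c.customer_id = p.id

Result:
id | name  | amount 
---+-------+--------
1  | Alice | 543.1  
2  | Bob   | 146.45 
3  | Eve   | 49.39  
4  | Carol | 717.65 
5  | Bob   | 1540.71
6  | Carol | 1545.79
7  | Alice | 1198.24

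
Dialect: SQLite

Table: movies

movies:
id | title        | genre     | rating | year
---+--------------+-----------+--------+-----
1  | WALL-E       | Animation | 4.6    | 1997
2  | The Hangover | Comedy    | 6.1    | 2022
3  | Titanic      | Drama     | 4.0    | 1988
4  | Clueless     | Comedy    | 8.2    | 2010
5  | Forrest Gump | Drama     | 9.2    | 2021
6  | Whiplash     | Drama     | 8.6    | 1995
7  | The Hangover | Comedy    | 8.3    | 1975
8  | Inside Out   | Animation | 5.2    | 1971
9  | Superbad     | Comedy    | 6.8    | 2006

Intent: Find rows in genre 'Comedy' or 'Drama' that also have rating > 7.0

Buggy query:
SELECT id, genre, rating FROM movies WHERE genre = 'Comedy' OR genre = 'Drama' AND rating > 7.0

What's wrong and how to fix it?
Bug: Without parentheses, AND is evaluated before OR, so the rating filter only applies to the 'Drama' branch

Fix: Add parentheses around the OR so the AND applies to both alternatives

Corrected query:
SELECT id, genre, rating FROM movies WHERE (genre = 'Comedy' OR genre = 'Drama') AND rating > 7.0

Result:
id | genre  | rating
---+--------+-------
4  | Comedy | 8.2   
5  | Drama  | 9.2   
6  | Drama  | 8.6   
7  | Comedy | 8.3   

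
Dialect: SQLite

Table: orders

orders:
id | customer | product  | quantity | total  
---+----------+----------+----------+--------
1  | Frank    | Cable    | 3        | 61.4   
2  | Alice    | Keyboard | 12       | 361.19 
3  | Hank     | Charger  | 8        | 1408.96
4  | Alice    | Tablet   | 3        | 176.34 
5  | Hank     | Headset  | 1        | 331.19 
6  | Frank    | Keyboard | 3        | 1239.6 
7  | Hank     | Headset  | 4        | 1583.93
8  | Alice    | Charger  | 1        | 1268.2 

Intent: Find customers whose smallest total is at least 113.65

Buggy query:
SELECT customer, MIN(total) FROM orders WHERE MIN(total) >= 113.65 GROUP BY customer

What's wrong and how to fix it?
Bug: MIN() in WHERE is a misuse of aggregate

Fix: Replace WHERE with HAVING after the GROUP BY

Corrected query:
SELECT customer, MIN(total) FROM orders GROUP BY customer HAVING MIN(total) >= 113.65

Result:
customer | MIN(total)
---------+-----------
Alice    | 176.34    
Hank     | 331.19    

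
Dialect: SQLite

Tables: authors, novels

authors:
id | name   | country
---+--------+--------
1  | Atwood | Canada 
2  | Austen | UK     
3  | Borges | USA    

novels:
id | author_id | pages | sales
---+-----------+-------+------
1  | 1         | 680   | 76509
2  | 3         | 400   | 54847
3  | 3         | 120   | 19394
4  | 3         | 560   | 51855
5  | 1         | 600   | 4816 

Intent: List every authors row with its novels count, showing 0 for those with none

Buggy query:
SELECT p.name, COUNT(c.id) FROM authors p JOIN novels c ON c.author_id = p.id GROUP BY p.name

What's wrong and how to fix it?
Bug: INNER JOIN drops authors rows that have no matching novels rows

Fix: Switch to LEFT JOIN to retain unmatched parent rows

Corrected query:
SELECT p.name, COUNT(c.id) FROM authors p LEFT JOIN novels c ON c.author_id = p.id GROUP BY p.name

Result:
name   | COUNT(c.id)
-------+------------
Atwood | 2          
Austen | 0          
Borges | 3          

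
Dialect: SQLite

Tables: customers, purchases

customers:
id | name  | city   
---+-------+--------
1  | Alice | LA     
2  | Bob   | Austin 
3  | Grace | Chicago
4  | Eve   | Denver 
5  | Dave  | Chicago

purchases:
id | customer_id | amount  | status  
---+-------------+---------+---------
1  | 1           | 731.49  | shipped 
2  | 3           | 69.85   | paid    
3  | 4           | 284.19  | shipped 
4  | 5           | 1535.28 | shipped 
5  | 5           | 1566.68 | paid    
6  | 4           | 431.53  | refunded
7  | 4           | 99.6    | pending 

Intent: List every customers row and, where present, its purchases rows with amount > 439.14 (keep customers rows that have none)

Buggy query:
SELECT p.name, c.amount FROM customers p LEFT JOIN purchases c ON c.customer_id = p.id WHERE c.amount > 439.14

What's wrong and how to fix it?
Bug: A WHERE condition on the right-hand table after LEFT JOIN drops unmatched parents

Fix: Move the right-table condition into the ON clause so unmatched parents are kept

Corrected query:
SELECT p.name, c.amount FROM customers p LEFT JOIN purchases c ON c.customer_id = p.id AND c.amount > 439.14

Result:
name  | amount 
------+--------
Alice | 731.49 
Bob   | NULL   
Grace | NULL   
Eve   | NULL   
Dave  | 1535.28
Dave  | 1566.68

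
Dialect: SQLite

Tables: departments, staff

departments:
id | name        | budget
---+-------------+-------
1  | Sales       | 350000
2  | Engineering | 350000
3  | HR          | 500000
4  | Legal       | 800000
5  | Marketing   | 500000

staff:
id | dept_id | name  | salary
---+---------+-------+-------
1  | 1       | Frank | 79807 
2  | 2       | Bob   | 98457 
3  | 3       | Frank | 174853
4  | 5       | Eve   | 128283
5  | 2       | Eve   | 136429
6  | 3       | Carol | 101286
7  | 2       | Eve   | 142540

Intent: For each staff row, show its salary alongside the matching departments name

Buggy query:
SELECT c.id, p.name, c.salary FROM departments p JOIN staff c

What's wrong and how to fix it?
Bug: JOIN with no ON clause produces a cartesian product; every staff row pairs with every departments row

Fix: Specify the join condition linking the foreign key to the parent id

Corrected query:
SELECT c.id, p.name, c.salary FROM departments p JOIN staff c ON c.dept_id = p.id

Result:
id | name        | salary
---+-------------+-------
1  | Sales       | 79807 
2  | Engineering | 98457 
3  | HR          | 174853
4  | Marketing   | 128283
5  | Engineering | 136429
6  | HR          | 101286
7  | Engineering | 142540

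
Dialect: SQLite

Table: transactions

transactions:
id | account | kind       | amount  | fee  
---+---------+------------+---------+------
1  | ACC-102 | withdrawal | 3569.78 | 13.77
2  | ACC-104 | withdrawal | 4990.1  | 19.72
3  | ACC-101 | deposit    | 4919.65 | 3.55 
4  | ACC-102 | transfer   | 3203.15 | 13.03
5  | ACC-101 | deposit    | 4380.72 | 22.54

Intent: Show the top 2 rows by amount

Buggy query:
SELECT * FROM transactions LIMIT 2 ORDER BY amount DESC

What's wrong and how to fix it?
Bug: LIMIT must come after ORDER BY

Fix: Swap the clauses: ORDER BY first, then LIMIT

Corrected query:
SELECT * FROM transactions ORDER BY amount DESC LIMIT 2

Result:
id | account | kind       | amount  | fee  
---+---------+------------+---------+------
2  | ACC-104 | withdrawal | 4990.1  | 19.72
3  | ACC-101 | deposit    | 4919.65 | 3.55 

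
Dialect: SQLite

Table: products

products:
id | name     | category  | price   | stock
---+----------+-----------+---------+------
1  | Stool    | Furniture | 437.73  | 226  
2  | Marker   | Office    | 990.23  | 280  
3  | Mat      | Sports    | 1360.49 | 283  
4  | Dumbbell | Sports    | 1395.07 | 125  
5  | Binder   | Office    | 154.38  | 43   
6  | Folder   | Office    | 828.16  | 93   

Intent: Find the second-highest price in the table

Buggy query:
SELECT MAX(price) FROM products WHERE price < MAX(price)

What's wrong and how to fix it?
Bug: The inner MAX is an aggregate inside WHERE, which is not allowed

Fix: Compute the overall MAX in a subquery, then take MAX of rows below it

Corrected query:
SELECT MAX(price) FROM products WHERE price < (SELECT MAX(price) FROM products)

Result:
MAX(price)
----------
1360.49   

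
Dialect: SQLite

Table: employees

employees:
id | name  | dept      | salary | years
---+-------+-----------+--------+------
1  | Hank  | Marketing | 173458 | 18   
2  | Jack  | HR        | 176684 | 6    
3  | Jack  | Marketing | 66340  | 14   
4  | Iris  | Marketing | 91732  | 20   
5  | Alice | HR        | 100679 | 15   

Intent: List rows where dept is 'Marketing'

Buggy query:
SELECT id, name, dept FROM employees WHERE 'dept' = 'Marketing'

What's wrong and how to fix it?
Bug: 'dept' in single quotes is a string literal, not the column; the comparison is literal-vs-literal and never true

Fix: Remove the quotes around the column name (or use double quotes for an identifier)

Corrected query:
SELECT id, name, dept FROM employees WHERE dept = 'Marketing'

Result:
id | name | dept     
---+------+----------
1  | Hank | Marketing
3  | Jack | Marketing
4  | Iris | Marketing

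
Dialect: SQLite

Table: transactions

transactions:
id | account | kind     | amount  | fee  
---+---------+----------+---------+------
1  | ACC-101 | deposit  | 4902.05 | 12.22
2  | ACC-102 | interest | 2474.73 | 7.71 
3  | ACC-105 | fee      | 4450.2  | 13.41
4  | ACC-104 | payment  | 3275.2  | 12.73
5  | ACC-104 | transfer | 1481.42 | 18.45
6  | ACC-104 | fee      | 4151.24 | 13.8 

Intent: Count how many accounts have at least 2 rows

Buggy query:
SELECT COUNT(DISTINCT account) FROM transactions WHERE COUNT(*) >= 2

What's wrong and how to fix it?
Bug: COUNT(*) cannot appear in WHERE; the per-group count doesn't exist yet

Fix: Use a subquery that GROUPs and filters with HAVING, then count its rows

Corrected query:
SELECT COUNT(*) FROM (SELECT account FROM transactions GROUP BY account HAVING COUNT(*) >= 2)

Result:
COUNT(*)
--------
1       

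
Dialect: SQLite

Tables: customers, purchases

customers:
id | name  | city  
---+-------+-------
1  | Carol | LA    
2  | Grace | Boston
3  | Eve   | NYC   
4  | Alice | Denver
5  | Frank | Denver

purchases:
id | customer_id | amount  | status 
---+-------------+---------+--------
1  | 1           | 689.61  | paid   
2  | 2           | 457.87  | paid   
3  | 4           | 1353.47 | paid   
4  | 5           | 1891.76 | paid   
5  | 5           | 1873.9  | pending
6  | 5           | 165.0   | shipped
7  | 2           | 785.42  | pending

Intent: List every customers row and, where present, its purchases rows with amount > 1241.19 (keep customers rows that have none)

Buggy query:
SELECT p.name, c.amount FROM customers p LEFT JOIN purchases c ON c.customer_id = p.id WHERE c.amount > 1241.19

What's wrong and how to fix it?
Bug: Filtering c.amount in WHERE discards the NULL rows produced by LEFT JOIN, turning it into an inner join

Fix: Put 'c.amount > 1241.19' in the JOIN's ON clause instead of WHERE

Corrected query:
SELECT p.name, c.amount FROM customers p LEFT JOIN purchases c ON c.customer_id = p.id AND c.amount > 1241.19

Result:
name  | amount 
------+--------
Carol | NULL   
Grace | NULL   
Eve   | NULL   
Alice | 1353.47
Frank | 1873.9 
Frank | 1891.76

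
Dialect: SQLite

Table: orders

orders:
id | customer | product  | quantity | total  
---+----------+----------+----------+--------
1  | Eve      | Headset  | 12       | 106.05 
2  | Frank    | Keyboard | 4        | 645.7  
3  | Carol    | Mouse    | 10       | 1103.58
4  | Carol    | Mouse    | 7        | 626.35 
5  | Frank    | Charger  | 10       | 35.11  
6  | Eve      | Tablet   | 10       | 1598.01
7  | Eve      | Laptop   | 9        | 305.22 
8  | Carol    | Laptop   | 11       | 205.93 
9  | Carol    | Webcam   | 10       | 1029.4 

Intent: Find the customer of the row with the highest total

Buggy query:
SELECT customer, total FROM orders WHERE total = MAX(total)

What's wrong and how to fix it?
Bug: MAX(total) is an aggregate and cannot be used directly in WHERE

Fix: Use a subquery: WHERE total = (SELECT MAX(total) FROM orders)

Corrected query:
SELECT customer, total FROM orders WHERE total = (SELECT MAX(total) FROM orders)

Result:
customer | total  
---------+--------
Eve      | 1598.01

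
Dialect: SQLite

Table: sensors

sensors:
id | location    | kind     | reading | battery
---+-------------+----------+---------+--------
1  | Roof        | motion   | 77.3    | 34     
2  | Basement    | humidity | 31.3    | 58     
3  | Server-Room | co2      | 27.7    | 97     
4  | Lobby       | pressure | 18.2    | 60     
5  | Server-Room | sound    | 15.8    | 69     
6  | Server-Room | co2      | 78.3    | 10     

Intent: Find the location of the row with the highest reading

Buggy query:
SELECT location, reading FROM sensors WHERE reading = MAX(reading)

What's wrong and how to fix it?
Bug: WHERE is evaluated per row; an aggregate over the whole table isn't defined there

Fix: Use a subquery: WHERE reading = (SELECT MAX(reading) FROM sensors)

Corrected query:
SELECT location, reading FROM sensors WHERE reading = (SELECT MAX(reading) FROM sensors)

Result:
location    | reading
------------+--------
Server-Room | 78.3   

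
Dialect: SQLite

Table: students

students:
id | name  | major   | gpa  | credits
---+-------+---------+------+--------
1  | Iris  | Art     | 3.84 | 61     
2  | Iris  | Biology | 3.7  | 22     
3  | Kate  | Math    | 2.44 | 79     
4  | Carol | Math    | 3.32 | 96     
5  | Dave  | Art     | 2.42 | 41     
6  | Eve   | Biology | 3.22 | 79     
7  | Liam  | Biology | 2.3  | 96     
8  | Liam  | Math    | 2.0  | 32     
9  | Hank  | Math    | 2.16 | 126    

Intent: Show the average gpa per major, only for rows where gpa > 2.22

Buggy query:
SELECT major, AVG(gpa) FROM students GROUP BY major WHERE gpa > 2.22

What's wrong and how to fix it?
Bug: Row-level WHERE must come before GROUP BY in the clause order

Fix: Place WHERE between FROM and GROUP BY

Corrected query:
SELECT major, AVG(gpa) FROM students WHERE gpa > 2.22 GROUP BY major

Result:
major   | AVG(gpa)
--------+---------
Art     | 3.13    
Biology | 3.073333
Math    | 2.88    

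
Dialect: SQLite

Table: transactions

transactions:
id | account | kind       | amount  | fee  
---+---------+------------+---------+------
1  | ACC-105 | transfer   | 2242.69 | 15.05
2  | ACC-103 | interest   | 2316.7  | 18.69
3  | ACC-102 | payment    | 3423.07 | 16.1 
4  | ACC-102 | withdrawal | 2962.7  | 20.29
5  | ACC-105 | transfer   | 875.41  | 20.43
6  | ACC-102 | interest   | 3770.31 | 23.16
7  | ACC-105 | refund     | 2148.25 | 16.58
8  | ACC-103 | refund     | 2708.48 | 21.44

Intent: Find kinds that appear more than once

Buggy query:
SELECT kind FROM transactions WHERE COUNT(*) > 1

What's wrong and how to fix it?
Bug: COUNT(*) is an aggregate and cannot be used in WHERE

Fix: Group first, then use HAVING for the count condition

Corrected query:
SELECT kind FROM transactions GROUP BY kind HAVING COUNT(*) > 1

Result:
kind    
--------
interest
refund  
transfer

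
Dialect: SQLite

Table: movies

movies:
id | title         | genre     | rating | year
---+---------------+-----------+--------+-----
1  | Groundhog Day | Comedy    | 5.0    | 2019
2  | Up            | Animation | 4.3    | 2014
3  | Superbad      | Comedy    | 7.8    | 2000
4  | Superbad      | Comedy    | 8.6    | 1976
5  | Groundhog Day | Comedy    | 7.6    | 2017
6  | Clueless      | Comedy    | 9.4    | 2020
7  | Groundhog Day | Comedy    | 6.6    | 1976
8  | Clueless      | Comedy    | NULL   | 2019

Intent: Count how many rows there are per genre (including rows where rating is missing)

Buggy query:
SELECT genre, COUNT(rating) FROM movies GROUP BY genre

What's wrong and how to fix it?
Bug: COUNT(column) counts non-NULL values only; rows with NULL rating aren't counted

Fix: Use COUNT(*) to count all rows regardless of NULL

Corrected query:
SELECT genre, COUNT(*) FROM movies GROUP BY genre

Result:
genre     | COUNT(*)
----------+---------
Animation | 1       
Comedy    | 7       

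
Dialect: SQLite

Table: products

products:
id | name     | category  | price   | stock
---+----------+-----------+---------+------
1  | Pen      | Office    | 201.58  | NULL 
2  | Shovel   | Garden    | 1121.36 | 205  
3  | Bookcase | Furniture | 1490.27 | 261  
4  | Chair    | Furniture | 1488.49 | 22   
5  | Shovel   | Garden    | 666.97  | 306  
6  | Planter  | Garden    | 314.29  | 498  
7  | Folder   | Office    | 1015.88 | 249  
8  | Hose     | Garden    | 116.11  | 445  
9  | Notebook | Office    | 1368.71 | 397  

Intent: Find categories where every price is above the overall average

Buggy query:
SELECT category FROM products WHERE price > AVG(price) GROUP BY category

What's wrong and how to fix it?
Bug: WHERE evaluates per row before aggregation, so AVG() is unavailable

Fix: Use a subquery for AVG and a HAVING MIN(...) filter so the condition holds for every row in the group

Corrected query:
SELECT category FROM products GROUP BY category HAVING MIN(price) > (SELECT AVG(price) FROM products)

Result:
category 
---------
Furniture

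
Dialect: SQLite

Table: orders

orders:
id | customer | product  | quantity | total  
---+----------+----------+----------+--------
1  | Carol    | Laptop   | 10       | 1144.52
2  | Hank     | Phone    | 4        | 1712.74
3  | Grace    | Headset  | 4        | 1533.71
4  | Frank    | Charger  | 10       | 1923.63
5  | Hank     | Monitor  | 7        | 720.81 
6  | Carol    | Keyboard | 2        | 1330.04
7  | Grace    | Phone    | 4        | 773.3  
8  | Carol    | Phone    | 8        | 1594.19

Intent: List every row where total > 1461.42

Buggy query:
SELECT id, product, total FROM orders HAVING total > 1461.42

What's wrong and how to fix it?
Bug: This is a non-aggregate query (no GROUP BY, no aggregates), so in SQLite the HAVING clause is invalid here; a row-level condition belongs in WHERE

Fix: Use WHERE for row-level filtering

Corrected query:
SELECT id, product, total FROM orders WHERE total > 1461.42

Result:
id | product | total  
---+---------+--------
2  | Phone   | 1712.74
3  | Headset | 1533.71
4  | Charger | 1923.63
8  | Phone   | 1594.19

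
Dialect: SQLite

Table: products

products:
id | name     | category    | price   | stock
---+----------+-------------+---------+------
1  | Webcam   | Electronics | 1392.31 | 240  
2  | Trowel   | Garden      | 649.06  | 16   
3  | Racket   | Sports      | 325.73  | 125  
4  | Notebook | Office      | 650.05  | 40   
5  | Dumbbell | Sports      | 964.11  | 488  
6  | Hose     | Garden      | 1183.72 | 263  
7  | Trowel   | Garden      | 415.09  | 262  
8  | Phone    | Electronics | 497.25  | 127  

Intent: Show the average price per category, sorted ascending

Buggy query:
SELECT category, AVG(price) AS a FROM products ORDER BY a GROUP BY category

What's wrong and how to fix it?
Bug: GROUP BY must precede ORDER BY

Fix: Reorder: SELECT … FROM … GROUP BY … ORDER BY …

Corrected query:
SELECT category, AVG(price) AS a FROM products GROUP BY category ORDER BY a

Result:
category    | a     
------------+-------
Sports      | 644.92
Office      | 650.05
Garden      | 749.29
Electronics | 944.78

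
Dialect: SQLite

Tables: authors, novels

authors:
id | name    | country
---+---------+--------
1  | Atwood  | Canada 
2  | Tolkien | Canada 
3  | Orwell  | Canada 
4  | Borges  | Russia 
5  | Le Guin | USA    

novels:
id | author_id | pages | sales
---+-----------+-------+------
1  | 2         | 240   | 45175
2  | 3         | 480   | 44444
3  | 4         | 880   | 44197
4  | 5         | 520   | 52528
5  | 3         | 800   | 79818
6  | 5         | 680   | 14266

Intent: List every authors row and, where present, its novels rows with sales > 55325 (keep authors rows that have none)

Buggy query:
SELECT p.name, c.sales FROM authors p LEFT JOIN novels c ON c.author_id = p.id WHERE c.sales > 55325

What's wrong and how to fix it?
Bug: A WHERE condition on the right-hand table after LEFT JOIN drops unmatched parents

Fix: Put 'c.sales > 55325' in the JOIN's ON clause instead of WHERE

Corrected query:
SELECT p.name, c.sales FROM authors p LEFT JOIN novels c ON c.author_id = p.id AND c.sales > 55325

Result:
name    | sales
--------+------
Atwood  | NULL 
Tolkien | NULL 
Orwell  | 79818
Borges  | NULL 
Le Guin | NULL 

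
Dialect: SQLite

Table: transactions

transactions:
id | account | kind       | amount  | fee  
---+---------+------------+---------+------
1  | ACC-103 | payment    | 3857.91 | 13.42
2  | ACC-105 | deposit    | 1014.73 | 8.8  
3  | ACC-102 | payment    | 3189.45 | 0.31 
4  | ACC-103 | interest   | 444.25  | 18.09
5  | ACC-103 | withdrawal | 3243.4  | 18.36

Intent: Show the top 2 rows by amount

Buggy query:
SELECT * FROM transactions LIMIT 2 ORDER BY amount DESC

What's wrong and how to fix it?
Bug: ORDER BY cannot follow LIMIT; LIMIT is the final clause

Fix: Swap the clauses: ORDER BY first, then LIMIT

Corrected query:
SELECT * FROM transactions ORDER BY amount DESC LIMIT 2

Result:
id | account | kind       | amount  | fee  
---+---------+------------+---------+------
1  | ACC-103 | payment    | 3857.91 | 13.42
5  | ACC-103 | withdrawal | 3243.4  | 18.36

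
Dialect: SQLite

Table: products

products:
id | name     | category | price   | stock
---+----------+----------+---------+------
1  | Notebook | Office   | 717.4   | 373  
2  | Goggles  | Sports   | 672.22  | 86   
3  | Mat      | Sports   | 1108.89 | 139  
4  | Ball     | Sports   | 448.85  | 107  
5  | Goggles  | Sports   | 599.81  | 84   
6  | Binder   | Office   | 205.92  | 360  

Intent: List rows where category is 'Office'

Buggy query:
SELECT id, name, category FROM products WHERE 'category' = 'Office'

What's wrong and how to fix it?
Bug: 'category' in single quotes is a string literal, not the column; the comparison is literal-vs-literal and never true

Fix: Remove the quotes around the column name (or use double quotes for an identifier)

Corrected query:
SELECT id, name, category FROM products WHERE category = 'Office'

Result:
id | name     | category
---+----------+---------
1  | Notebook | Office  
6  | Binder   | Office  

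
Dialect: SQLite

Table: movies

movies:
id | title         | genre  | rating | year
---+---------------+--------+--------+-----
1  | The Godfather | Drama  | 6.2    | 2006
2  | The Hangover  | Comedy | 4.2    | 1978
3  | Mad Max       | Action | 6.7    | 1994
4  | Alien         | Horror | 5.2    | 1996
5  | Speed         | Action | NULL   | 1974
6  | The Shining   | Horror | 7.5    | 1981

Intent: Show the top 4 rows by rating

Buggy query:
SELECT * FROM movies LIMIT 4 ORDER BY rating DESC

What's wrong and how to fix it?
Bug: ORDER BY cannot follow LIMIT; LIMIT is the final clause

Fix: Swap the clauses: ORDER BY first, then LIMIT

Corrected query:
SELECT * FROM movies ORDER BY rating DESC LIMIT 4

Result:
id | title         | genre  | rating | year
---+---------------+--------+--------+-----
6  | The Shining   | Horror | 7.5    | 1981
3  | Mad Max       | Action | 6.7    | 1994
1  | The Godfather | Drama  | 6.2    | 2006
4  | Alien         | Horror | 5.2    | 1996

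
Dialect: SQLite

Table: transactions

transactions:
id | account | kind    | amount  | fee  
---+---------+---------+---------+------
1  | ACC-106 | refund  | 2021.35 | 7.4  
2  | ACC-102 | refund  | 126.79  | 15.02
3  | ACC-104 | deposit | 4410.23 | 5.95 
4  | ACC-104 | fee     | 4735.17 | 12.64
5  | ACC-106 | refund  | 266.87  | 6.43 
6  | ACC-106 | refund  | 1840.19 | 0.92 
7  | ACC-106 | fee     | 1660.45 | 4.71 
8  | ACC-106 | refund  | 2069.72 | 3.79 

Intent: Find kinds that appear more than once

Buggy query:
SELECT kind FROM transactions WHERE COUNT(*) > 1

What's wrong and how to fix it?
Bug: WHERE can't reference COUNT(*); aggregates are computed after WHERE

Fix: GROUP BY kind, then filter groups with HAVING COUNT(*) > 1

Corrected query:
SELECT kind FROM transactions GROUP BY kind HAVING COUNT(*) > 1

Result:
kind  
------
fee   
refund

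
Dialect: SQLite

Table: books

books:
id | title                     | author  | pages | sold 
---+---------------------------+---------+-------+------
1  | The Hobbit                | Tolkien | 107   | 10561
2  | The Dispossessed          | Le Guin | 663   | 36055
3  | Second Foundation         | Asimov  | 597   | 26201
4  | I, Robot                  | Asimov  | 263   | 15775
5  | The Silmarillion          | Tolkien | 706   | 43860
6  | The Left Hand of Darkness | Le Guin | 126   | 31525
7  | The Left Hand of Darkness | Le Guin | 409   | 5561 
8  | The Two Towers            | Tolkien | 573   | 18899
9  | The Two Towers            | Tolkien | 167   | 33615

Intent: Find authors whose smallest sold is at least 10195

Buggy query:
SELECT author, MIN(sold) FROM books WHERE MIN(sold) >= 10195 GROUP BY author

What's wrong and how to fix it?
Bug: Aggregates like MIN are computed per group after WHERE runs

Fix: Replace WHERE with HAVING after the GROUP BY

Corrected query:
SELECT author, MIN(sold) FROM books GROUP BY author HAVING MIN(sold) >= 10195

Result:
author  | MIN(sold)
--------+----------
Asimov  | 15775    
Tolkien | 10561    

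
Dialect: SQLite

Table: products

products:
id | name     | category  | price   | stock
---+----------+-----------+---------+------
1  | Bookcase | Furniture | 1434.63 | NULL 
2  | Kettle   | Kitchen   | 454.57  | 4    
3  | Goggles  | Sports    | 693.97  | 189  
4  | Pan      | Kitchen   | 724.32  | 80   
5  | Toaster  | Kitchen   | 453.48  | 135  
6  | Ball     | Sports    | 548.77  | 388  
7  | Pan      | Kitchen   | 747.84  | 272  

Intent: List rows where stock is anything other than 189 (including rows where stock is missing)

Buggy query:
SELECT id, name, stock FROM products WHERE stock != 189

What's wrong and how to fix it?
Bug: Inequality against NULL is unknown, not true; rows with NULL are dropped

Fix: Add an explicit OR stock IS NULL to include the missing-value rows

Corrected query:
SELECT id, name, stock FROM products WHERE stock != 189 OR stock IS NULL

Result:
id | name     | stock
---+----------+------
1  | Bookcase | NULL 
2  | Kettle   | 4    
4  | Pan      | 80   
5  | Toaster  | 135  
6  | Ball     | 388  
7  | Pan      | 272  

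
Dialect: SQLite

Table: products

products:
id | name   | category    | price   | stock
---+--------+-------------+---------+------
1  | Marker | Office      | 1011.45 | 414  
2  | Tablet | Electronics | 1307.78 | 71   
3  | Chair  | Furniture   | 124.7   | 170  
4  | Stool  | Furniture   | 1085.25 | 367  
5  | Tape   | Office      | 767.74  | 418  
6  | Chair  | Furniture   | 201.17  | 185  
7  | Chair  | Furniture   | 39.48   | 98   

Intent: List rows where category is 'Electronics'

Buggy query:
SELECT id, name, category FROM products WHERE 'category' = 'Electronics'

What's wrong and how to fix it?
Bug: Single quotes denote string literals in SQL; the column name is being compared as a constant string

Fix: Remove the quotes around the column name (or use double quotes for an identifier)

Corrected query:
SELECT id, name, category FROM products WHERE category = 'Electronics'

Result:
id | name   | category   
---+--------+------------
2  | Tablet | Electronics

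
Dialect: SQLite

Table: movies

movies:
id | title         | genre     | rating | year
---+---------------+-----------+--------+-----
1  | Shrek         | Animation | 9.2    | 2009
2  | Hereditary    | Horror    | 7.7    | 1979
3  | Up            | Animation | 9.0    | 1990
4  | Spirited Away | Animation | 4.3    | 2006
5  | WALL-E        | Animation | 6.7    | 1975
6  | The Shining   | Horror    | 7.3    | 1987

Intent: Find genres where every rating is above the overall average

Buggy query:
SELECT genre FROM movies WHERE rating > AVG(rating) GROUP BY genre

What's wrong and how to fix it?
Bug: WHERE evaluates per row before aggregation, so AVG() is unavailable

Fix: Use a subquery for AVG and a HAVING MIN(...) filter so the condition holds for every row in the group

Corrected query:
SELECT genre FROM movies GROUP BY genre HAVING MIN(rating) > (SELECT AVG(rating) FROM movies)

Result:
(no rows)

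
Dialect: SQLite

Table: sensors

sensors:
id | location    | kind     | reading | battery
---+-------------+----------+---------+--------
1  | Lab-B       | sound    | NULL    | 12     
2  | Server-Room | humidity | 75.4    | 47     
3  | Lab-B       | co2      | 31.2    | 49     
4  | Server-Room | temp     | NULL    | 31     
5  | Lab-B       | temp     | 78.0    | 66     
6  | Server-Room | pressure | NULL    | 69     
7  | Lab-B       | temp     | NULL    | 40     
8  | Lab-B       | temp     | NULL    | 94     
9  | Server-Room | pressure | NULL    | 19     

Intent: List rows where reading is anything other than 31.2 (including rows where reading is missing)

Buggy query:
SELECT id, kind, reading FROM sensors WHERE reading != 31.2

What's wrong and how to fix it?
Bug: 'reading != 31.2' is unknown when reading is NULL, so NULL rows are silently excluded

Fix: Handle NULL separately with IS NULL alongside the inequality

Corrected query:
SELECT id, kind, reading FROM sensors WHERE reading != 31.2 OR reading IS NULL

Result:
id | kind     | reading
---+----------+--------
1  | sound    | NULL   
2  | humidity | 75.4   
4  | temp     | NULL   
5  | temp     | 78     
6  | pressure | NULL   
7  | temp     | NULL   
8  | temp     | NULL   
9  | pressure | NULL   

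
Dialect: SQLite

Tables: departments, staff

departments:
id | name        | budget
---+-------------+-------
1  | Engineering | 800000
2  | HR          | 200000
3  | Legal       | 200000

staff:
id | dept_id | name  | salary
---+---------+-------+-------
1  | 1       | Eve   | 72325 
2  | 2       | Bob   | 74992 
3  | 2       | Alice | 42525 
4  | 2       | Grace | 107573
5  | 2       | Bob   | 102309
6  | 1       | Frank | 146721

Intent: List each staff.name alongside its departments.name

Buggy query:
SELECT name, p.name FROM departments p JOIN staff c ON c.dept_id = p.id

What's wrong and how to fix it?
Bug: Both tables have a 'name' column; the unqualified reference is ambiguous

Fix: Qualify the column with its table alias (c.name)

Corrected query:
SELECT c.name, p.name FROM departments p JOIN staff c ON c.dept_id = p.id

Result:
name  | name       
------+------------
Eve   | Engineering
Bob   | HR         
Alice | HR         
Grace | HR         
Bob   | HR         
Frank | Engineering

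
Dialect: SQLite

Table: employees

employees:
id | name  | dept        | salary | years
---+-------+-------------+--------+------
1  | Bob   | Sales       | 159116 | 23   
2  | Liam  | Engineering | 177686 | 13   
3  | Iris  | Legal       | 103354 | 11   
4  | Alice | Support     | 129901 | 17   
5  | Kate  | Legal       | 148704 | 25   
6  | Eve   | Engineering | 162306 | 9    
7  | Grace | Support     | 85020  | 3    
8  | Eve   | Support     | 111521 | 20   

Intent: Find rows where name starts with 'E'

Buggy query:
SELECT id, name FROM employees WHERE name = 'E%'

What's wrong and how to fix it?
Bug: '=' compares the literal string including the % character; pattern matching needs LIKE

Fix: Use LIKE for wildcard pattern matching

Corrected query:
SELECT id, name FROM employees WHERE name LIKE 'E%'

Result:
id | name
---+-----
6  | Eve 
8  | Eve 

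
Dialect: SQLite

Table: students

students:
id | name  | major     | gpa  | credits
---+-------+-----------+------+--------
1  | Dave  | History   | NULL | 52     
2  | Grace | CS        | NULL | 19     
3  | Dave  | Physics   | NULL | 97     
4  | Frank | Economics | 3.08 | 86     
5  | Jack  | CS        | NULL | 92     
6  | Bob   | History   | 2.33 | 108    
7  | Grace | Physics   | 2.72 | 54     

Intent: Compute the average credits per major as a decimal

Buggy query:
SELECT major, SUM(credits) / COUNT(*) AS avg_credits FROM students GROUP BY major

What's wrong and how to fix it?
Bug: SUM(credits) and COUNT(*) are both integers; the division truncates the fractional part

Fix: Multiply by 1.0 (or CAST to REAL) to force floating-point division

Corrected query:
SELECT major, SUM(credits) * 1.0 / COUNT(*) AS avg_credits FROM students GROUP BY major

Result:
major     | avg_credits
----------+------------
CS        | 55.5       
Economics | 86         
History   | 80         
Physics   | 75.5       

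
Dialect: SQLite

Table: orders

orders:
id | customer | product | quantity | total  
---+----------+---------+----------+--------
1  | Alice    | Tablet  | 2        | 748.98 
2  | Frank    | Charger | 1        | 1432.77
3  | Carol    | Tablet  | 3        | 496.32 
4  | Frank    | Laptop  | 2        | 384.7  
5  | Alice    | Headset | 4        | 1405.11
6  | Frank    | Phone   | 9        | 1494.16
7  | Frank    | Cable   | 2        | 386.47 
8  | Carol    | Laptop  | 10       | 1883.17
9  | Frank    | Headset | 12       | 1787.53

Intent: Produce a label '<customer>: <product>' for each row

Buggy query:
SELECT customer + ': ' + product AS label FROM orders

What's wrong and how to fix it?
Bug: '+' is numeric addition; on text columns SQLite converts them to 0 instead of concatenating

Fix: Use the || operator for string concatenation

Corrected query:
SELECT customer || ': ' || product AS label FROM orders

Result:
label         
--------------
Alice: Tablet 
Frank: Charger
Carol: Tablet 
Frank: Laptop 
Alice: Headset
Frank: Phone  
Frank: Cable  
Carol: Laptop 
Frank: Headset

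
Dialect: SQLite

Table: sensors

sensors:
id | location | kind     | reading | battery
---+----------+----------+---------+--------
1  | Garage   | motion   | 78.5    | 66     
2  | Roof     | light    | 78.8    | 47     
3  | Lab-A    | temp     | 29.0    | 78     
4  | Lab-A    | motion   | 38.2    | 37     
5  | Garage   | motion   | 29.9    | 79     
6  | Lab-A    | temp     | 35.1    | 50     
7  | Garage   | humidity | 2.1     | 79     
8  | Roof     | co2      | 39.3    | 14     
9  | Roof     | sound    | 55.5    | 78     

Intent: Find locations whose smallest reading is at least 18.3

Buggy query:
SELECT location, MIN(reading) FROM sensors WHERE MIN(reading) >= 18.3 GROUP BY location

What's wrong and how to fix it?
Bug: MIN() in WHERE is a misuse of aggregate

Fix: Use HAVING for the per-group MIN condition

Corrected query:
SELECT location, MIN(reading) FROM sensors GROUP BY location HAVING MIN(reading) >= 18.3

Result:
location | MIN(reading)
---------+-------------
Lab-A    | 29          
Roof     | 39.3        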